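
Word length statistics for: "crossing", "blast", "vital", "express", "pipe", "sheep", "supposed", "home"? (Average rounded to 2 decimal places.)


Lengths: "crossing"=8, "blast"=5, "vital"=5, "express"=7, "pipe"=4, "sheep"=5, "supposed"=8, "home"=4
Sum = 46, Count = 8
Average = 46/8 = 5.75
= avg=5.75, min=4, max=8


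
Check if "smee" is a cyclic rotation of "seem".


Word: "seem", Candidate: "smee"
Method: check if candidate is substring of word+word
"seemseem" contains "smee"? No
Is rotation = No


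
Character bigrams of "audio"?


Word: "audio" (length 5)
Number of bigrams = 5 - 2 + 1 = 4
  Position 0: "au"
  Position 1: "ud"
  Position 2: "di"
  Position 3: "io"
Bigrams = "au", "ud", "di", "io"


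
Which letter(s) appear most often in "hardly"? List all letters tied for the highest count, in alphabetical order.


Word: "hardly"
Letter counts:
  'a': 1
  'd': 1
  'h': 1
  'l': 1
  'r': 1
  'y': 1
Maximum count = 1
Most frequent = 'a', 'd', 'h', 'l', 'r', 'y' (1 time each)


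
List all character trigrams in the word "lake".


Word: "lake" (length 4)
Number of trigrams = 4 - 3 + 1 = 2
  Position 0: "lak"
  Position 1: "ake"
Trigrams = "lak", "ake"


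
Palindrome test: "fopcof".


Word: "fopcof"
Reversed: "focpof"
Forward == Backward? fopcof != focpof
Palindrome = No


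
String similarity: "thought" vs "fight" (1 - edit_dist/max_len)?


Word 1: "thought" (length 7)
Word 2: "fight" (length 5)
One optimal edit sequence:
  1. delete 't'  (+1)
  2. delete 'h'  (+1)
  3. substitute 'o' -> 'f'  (+1)
  4. substitute 'u' -> 'i'  (+1)
  5. keep 'g'
  6. keep 'h'
  7. keep 't'
Edit distance = 4
Max length = max(7, 5) = 7
Similarity = 1 - 4/7
= 0.4286


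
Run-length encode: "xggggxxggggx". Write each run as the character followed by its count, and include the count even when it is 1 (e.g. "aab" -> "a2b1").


String: "xggggxxggggx"
Scanning for consecutive runs:
  'x' x 1
  'g' x 4
  'x' x 2
  'g' x 4
  'x' x 1
RLE = "x1g4x2g4x1"


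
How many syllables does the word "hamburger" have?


Word: "hamburger"
Syllable breakdown: ham | bur | ger
Counting: 3 parts
= 3 syllables


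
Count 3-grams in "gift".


Word: "gift" (length 4)
Number of 3-grams = length - 3 + 1 = 4 - 3 + 1
= 2


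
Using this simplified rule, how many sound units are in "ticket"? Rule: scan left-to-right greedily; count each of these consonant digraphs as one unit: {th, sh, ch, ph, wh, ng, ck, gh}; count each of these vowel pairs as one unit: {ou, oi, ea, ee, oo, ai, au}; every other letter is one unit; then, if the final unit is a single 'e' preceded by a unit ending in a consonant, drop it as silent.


Word: "ticket" (6 letters)
Left-to-right scan:
  (1) 't' (letter)
  (2) 'i' (letter)
  (3) 'ck' (digraph)
  (4) 'e' (letter)
  (5) 't' (letter)
Units from scan: 5
Sound units = 5 units


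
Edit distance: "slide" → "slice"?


Word 1: "slide" (length 5)
Word 2: "slice" (length 5)
One optimal edit sequence (insert/delete/substitute each cost 1):
  1. keep 's'
  2. keep 'l'
  3. keep 'i'
  4. substitute 'd' -> 'c'  (+1)
  5. keep 'e'
Total edit operations: 1
Edit distance = 1


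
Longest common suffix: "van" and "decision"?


Word 1: "van"
Word 2: "decision"
Comparing from end:
  Pos -1: 'n' == 'n'
  Pos -2: 'a' != 'o' (stop)
LCS = "n" (length 1)


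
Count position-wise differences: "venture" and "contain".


Comparing character by character (same length = 7):
  Pos 0: 'v' vs 'c' !=
  Pos 1: 'e' vs 'o' !=
  Pos 2: 'n' vs 'n' =
  Pos 3: 't' vs 't' =
  Pos 4: 'u' vs 'a' !=
  Pos 5: 'r' vs 'i' !=
  Pos 6: 'e' vs 'n' !=
Hamming distance = 5


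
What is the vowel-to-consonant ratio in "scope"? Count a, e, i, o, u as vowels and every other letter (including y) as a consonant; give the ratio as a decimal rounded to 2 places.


Word: "scope"
Vowels (a,e,i,o,u): 2
Consonants: 3
Ratio = 2/3
= 0.67


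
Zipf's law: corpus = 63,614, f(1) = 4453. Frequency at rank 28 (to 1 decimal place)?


Zipf's law: f(r) = f(1) / r
f(1) = 4453
f(28) = 4453 / 28
= 159.0 occurrences


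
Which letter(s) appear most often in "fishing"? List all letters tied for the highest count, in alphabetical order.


Word: "fishing"
Letter counts:
  'f': 1
  'g': 1
  'h': 1
  'i': 2
  'n': 1
  's': 1
Maximum count = 2
Most frequent = 'i' (2 times each)


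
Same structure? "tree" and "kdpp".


Pattern of "tree": [0, 1, 2, 2]
Pattern of "kdpp": [0, 1, 2, 2]
Patterns match
Same pattern = Yes


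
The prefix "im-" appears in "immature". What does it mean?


Prefix: im-
As in: immature -> im- + mature
Meaning = not / into


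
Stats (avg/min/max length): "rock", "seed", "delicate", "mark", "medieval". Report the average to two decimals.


Lengths: "rock"=4, "seed"=4, "delicate"=8, "mark"=4, "medieval"=8
Sum = 28, Count = 5
Average = 28/5 = 5.60
= avg=5.60, min=4, max=8


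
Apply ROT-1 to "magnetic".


Word: "magnetic"
Shift: 1
Each letter → (letter + shift) mod 26:
  'm' (12) + 1 = 13 → 'n'
  'a' (0) + 1 = 1 → 'b'
  'g' (6) + 1 = 7 → 'h'
  'n' (13) + 1 = 14 → 'o'
  'e' (4) + 1 = 5 → 'f'
  't' (19) + 1 = 20 → 'u'
  'i' (8) + 1 = 9 → 'j'
  'c' (2) + 1 = 3 → 'd'
Result = "nbhofujd"


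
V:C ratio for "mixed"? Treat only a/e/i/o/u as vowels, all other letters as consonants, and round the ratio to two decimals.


Word: "mixed"
Vowels (a,e,i,o,u): 2
Consonants: 3
Ratio = 2/3
= 0.67


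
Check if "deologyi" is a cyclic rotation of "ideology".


Word: "ideology", Candidate: "deologyi"
Method: check if candidate is substring of word+word
"ideologyideology" contains "deologyi"? Yes
Is rotation = Yes


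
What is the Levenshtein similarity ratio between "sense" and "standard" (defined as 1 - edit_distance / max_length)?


Word 1: "sense" (length 5)
Word 2: "standard" (length 8)
One optimal edit sequence:
  1. keep 's'
  2. insert 't'  (+1)
  3. substitute 'e' -> 'a'  (+1)
  4. keep 'n'
  5. insert 'd'  (+1)
  6. insert 'a'  (+1)
  7. substitute 's' -> 'r'  (+1)
  8. substitute 'e' -> 'd'  (+1)
Edit distance = 6
Max length = max(5, 8) = 8
Similarity = 1 - 6/8
= 0.2500


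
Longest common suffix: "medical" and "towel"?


Word 1: "medical"
Word 2: "towel"
Comparing from end:
  Pos -1: 'l' == 'l'
  Pos -2: 'a' != 'e' (stop)
LCS = "l" (length 1)


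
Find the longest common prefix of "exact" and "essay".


Word 1: "exact"
Word 2: "essay"
Comparing from start:
  Pos 0: 'e' == 'e'
  Pos 1: 'x' != 's' (stop)
LCP = "e" (length 1)


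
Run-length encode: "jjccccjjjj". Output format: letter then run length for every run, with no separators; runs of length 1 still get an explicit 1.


String: "jjccccjjjj"
Scanning for consecutive runs:
  'j' x 2
  'c' x 4
  'j' x 4
RLE = "j2c4j4"


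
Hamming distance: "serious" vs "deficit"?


Comparing character by character (same length = 7):
  Pos 0: 's' vs 'd' !=
  Pos 1: 'e' vs 'e' =
  Pos 2: 'r' vs 'f' !=
  Pos 3: 'i' vs 'i' =
  Pos 4: 'o' vs 'c' !=
  Pos 5: 'u' vs 'i' !=
  Pos 6: 's' vs 't' !=
Hamming distance = 5


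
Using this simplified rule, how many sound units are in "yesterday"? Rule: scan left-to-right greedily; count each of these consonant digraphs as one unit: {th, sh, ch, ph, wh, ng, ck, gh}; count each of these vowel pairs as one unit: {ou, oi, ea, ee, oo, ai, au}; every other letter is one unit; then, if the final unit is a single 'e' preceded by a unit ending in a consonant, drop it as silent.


Word: "yesterday" (9 letters)
Left-to-right scan:
  1. 'y' (letter)
  2. 'e' (letter)
  3. 's' (letter)
  4. 't' (letter)
  5. 'e' (letter)
  6. 'r' (letter)
  7. 'd' (letter)
  8. 'a' (letter)
  9. 'y' (letter)
Units from scan: 9
Sound units = 9 units


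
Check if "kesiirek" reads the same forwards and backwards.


Word: "kesiirek"
Reversed: "keriisek"
Forward == Backward? kesiirek != keriisek
Palindrome = No


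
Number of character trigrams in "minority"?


Word: "minority" (length 8)
Number of 3-grams = length - 3 + 1 = 8 - 3 + 1
= 6


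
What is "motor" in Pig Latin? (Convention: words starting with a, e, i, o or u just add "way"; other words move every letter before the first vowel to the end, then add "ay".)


Word: "motor"
Starts with consonant(s) → move to end, add 'ay'
Consonant cluster: "m"
Pig Latin = "otormay"


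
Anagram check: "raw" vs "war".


Word 1: "raw" → sorted: arw
Word 2: "war" → sorted: arw
Same letters? arw == arw
Anagram = Yes


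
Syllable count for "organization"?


Word: "organization"
Syllable breakdown: or | gan | i | za | tion
Counting: 5 parts
= 5 syllables


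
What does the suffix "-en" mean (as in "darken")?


Suffix: -en
Example: darken (dark + -en)
Meaning = to make / become


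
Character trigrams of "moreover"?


Word: "moreover" (length 8)
Number of trigrams = 8 - 3 + 1 = 6
  Position 0: "mor"
  Position 1: "ore"
  Position 2: "reo"
  Position 3: "eov"
  Position 4: "ove"
  Position 5: "ver"
Trigrams = "mor", "ore", "reo", "eov", "ove", "ver"


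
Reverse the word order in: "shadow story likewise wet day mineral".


Original: "shadow story likewise wet day mineral"
Words (1..n): shadow | story | likewise | wet | day | mineral
Reversed (n..1): mineral | day | wet | likewise | story | shadow
Result = "mineral day wet likewise story shadow"


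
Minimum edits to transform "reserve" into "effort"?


Word 1: "reserve" (length 7)
Word 2: "effort" (length 6)
One optimal edit sequence (insert/delete/substitute each cost 1):
  1. delete 'r'  (+1)
  2. keep 'e'
  3. substitute 's' -> 'f'  (+1)
  4. substitute 'e' -> 'f'  (+1)
  5. substitute 'r' -> 'o'  (+1)
  6. substitute 'v' -> 'r'  (+1)
  7. substitute 'e' -> 't'  (+1)
Total edit operations: 6
Edit distance = 6


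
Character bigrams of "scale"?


Word: "scale" (length 5)
Number of bigrams = 5 - 2 + 1 = 4
  Position 0: "sc"
  Position 1: "ca"
  Position 2: "al"
  Position 3: "le"
Bigrams = "sc", "ca", "al", "le"


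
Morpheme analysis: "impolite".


Word: "impolite"
Morphemes: im- | polite
Each morpheme carries meaning
= 2 morphemes


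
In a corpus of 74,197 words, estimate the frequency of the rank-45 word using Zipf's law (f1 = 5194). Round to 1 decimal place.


Zipf's law: f(r) = f(1) / r
f(1) = 5194
f(45) = 5194 / 45
= 115.4 occurrences


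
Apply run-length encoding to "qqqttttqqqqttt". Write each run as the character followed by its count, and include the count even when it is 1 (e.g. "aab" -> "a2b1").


String: "qqqttttqqqqttt"
Scanning for consecutive runs:
  'q' x 3
  't' x 4
  'q' x 4
  't' x 3
RLE = "q3t4q4t3"


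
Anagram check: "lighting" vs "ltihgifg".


Word 1: "lighting" → sorted: gghiilnt
Word 2: "ltihgifg" → sorted: fgghiilt
Same letters? gghiilnt != fgghiilt
Anagram = No


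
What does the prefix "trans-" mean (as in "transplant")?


Prefix: trans-
As in: transplant -> trans- + plant
Meaning = across


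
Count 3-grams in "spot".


Word: "spot" (length 4)
Number of 3-grams = length - 3 + 1 = 4 - 3 + 1
= 2


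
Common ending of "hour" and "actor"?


Word 1: "hour"
Word 2: "actor"
Comparing from end:
  Pos -1: 'r' == 'r'
  Pos -2: 'u' != 'o' (stop)
LCS = "r" (length 1)


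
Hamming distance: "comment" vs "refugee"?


Comparing character by character (same length = 7):
  Pos 0: 'c' vs 'r' !=
  Pos 1: 'o' vs 'e' !=
  Pos 2: 'm' vs 'f' !=
  Pos 3: 'm' vs 'u' !=
  Pos 4: 'e' vs 'g' !=
  Pos 5: 'n' vs 'e' !=
  Pos 6: 't' vs 'e' !=
Hamming distance = 7


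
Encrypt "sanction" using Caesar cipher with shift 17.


Word: "sanction"
Shift: 17
Each letter → (letter + shift) mod 26:
  's' (18) + 17 = 9 → 'j'
  'a' (0) + 17 = 17 → 'r'
  'n' (13) + 17 = 4 → 'e'
  'c' (2) + 17 = 19 → 't'
  't' (19) + 17 = 10 → 'k'
  'i' (8) + 17 = 25 → 'z'
  'o' (14) + 17 = 5 → 'f'
  'n' (13) + 17 = 4 → 'e'
Result = "jretkzfe"


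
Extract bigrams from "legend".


Word: "legend" (length 6)
Number of bigrams = 6 - 2 + 1 = 5
  Position 0: "le"
  Position 1: "eg"
  Position 2: "ge"
  Position 3: "en"
  Position 4: "nd"
Bigrams = "le", "eg", "ge", "en", "nd"


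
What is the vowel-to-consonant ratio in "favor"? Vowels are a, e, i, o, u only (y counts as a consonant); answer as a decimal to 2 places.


Word: "favor"
Vowels (a,e,i,o,u): 2
Consonants: 3
Ratio = 2/3
= 0.67


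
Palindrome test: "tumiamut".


Word: "tumiamut"
Reversed: "tumaimut"
Forward == Backward? tumiamut != tumaimut
Palindrome = No


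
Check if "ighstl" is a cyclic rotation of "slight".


Word: "slight", Candidate: "ighstl"
Method: check if candidate is substring of word+word
"slightslight" contains "ighstl"? No
Is rotation = No


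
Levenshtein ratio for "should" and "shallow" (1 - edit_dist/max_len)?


Word 1: "should" (length 6)
Word 2: "shallow" (length 7)
One optimal edit sequence:
  1. keep 's'
  2. keep 'h'
  3. substitute 'o' -> 'a'  (+1)
  4. substitute 'u' -> 'l'  (+1)
  5. keep 'l'
  6. insert 'o'  (+1)
  7. substitute 'd' -> 'w'  (+1)
Edit distance = 4
Max length = max(6, 7) = 7
Similarity = 1 - 4/7
= 0.4286


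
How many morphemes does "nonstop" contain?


Word: "nonstop"
Morphemes: non- / stop
Each morpheme carries meaning
= 2 morphemes


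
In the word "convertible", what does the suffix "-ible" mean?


Suffix: -ible
Example: convertible = convert + -ible
Meaning = capable of


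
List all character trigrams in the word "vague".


Word: "vague" (length 5)
Number of trigrams = 5 - 3 + 1 = 3
  Position 0: "vag"
  Position 1: "agu"
  Position 2: "gue"
Trigrams = "vag", "agu", "gue"


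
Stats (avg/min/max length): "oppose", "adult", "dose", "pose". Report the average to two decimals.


Lengths: "oppose"=6, "adult"=5, "dose"=4, "pose"=4
Sum = 19, Count = 4
Average = 19/4 = 4.75
= avg=4.75, min=4, max=6


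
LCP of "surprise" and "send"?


Word 1: "surprise"
Word 2: "send"
Comparing from start:
  Pos 0: 's' == 's'
  Pos 1: 'u' != 'e' (stop)
LCP = "s" (length 1)


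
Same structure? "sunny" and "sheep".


Pattern of "sunny": [0, 1, 2, 2, 3]
Pattern of "sheep": [0, 1, 2, 2, 3]
Patterns match
Same pattern = Yes


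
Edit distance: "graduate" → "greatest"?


Word 1: "graduate" (length 8)
Word 2: "greatest" (length 8)
One optimal edit sequence (insert/delete/substitute each cost 1):
  1. keep 'g'
  2. keep 'r'
  3. delete 'a'  (+1)
  4. delete 'd'  (+1)
  5. substitute 'u' -> 'e'  (+1)
  6. keep 'a'
  7. keep 't'
  8. keep 'e'
  9. insert 's'  (+1)
  10. insert 't'  (+1)
Total edit operations: 5
Edit distance = 5


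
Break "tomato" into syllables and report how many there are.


Word: "tomato"
Syllable breakdown: to | ma | to
Counting: 3 parts
= 3 syllables


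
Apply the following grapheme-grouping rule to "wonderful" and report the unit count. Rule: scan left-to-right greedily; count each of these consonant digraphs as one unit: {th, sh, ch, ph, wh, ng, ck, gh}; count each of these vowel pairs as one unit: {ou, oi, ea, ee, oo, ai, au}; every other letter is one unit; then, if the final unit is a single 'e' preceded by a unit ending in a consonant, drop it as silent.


Word: "wonderful" (9 letters)
Left-to-right scan:
  (1) 'w' (letter)
  (2) 'o' (letter)
  (3) 'n' (letter)
  (4) 'd' (letter)
  (5) 'e' (letter)
  (6) 'r' (letter)
  (7) 'f' (letter)
  (8) 'u' (letter)
  (9) 'l' (letter)
Units from scan: 9
Sound units = 9 units


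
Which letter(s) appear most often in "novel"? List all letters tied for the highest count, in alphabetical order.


Word: "novel"
Letter counts:
  'e': 1
  'l': 1
  'n': 1
  'o': 1
  'v': 1
Maximum count = 1
Most frequent = 'e', 'l', 'n', 'o', 'v' (1 time each)


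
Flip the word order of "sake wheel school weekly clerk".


Original: "sake wheel school weekly clerk"
Words (1..n): sake | wheel | school | weekly | clerk
Reversed (n..1): clerk | weekly | school | wheel | sake
Result = "clerk weekly school wheel sake"


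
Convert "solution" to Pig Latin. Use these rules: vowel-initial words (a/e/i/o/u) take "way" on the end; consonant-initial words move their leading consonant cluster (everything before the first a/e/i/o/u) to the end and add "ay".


Word: "solution"
Starts with consonant(s) → move to end, add 'ay'
Consonant cluster: "s"
Pig Latin = "olutionsay"


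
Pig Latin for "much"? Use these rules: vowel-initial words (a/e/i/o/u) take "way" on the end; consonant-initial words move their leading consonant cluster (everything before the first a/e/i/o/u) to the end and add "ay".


Word: "much"
Starts with consonant(s) → move to end, add 'ay'
Consonant cluster: "m"
Pig Latin = "uchmay"


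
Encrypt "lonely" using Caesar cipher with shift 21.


Word: "lonely"
Shift: 21
Each letter → (letter + shift) mod 26:
  'l' (11) + 21 = 6 → 'g'
  'o' (14) + 21 = 9 → 'j'
  'n' (13) + 21 = 8 → 'i'
  'e' (4) + 21 = 25 → 'z'
  'l' (11) + 21 = 6 → 'g'
  'y' (24) + 21 = 19 → 't'
Result = "gjizgt"


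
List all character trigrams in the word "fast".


Word: "fast" (length 4)
Number of trigrams = 4 - 3 + 1 = 2
  Position 0: "fas"
  Position 1: "ast"
Trigrams = "fas", "ast"


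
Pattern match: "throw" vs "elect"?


Pattern of "throw": [0, 1, 2, 3, 4]
Pattern of "elect": [0, 1, 0, 2, 3]
Patterns do not match
Same pattern = No


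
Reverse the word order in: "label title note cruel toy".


Original: "label title note cruel toy"
Words (1..n): label | title | note | cruel | toy
Reversed (n..1): toy | cruel | note | title | label
Result = "toy cruel note title label"


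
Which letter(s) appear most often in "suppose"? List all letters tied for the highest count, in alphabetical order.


Word: "suppose"
Letter counts:
  'e': 1
  'o': 1
  'p': 2
  's': 2
  'u': 1
Maximum count = 2
Most frequent = 'p', 's' (2 times each)


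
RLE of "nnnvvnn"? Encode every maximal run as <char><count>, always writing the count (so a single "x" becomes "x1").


String: "nnnvvnn"
Scanning for consecutive runs:
  'n' x 3
  'v' x 2
  'n' x 2
RLE = "n3v2n2"


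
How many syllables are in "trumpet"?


Word: "trumpet"
Syllable breakdown: trum | pet
Counting: 2 parts
= 2 syllables


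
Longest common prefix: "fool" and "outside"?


Word 1: "fool"
Word 2: "outside"
Comparing from start:
  Pos 0: 'f' != 'o' (stop)
LCP = "" (length 0)


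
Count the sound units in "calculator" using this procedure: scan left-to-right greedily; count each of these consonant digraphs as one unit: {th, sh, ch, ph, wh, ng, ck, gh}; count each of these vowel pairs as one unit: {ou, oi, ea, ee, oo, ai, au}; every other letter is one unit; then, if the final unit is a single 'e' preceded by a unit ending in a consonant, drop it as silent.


Word: "calculator" (10 letters)
Left-to-right scan:
  [1] 'c' (letter)
  [2] 'a' (letter)
  [3] 'l' (letter)
  [4] 'c' (letter)
  [5] 'u' (letter)
  [6] 'l' (letter)
  [7] 'a' (letter)
  [8] 't' (letter)
  [9] 'o' (letter)
  [10] 'r' (letter)
Units from scan: 10
Sound units = 10 units


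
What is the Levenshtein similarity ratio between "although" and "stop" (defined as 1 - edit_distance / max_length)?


Word 1: "although" (length 8)
Word 2: "stop" (length 4)
One optimal edit sequence:
  1. delete 'a'  (+1)
  2. substitute 'l' -> 's'  (+1)
  3. keep 't'
  4. delete 'h'  (+1)
  5. keep 'o'
  6. delete 'u'  (+1)
  7. delete 'g'  (+1)
  8. substitute 'h' -> 'p'  (+1)
Edit distance = 6
Max length = max(8, 4) = 8
Similarity = 1 - 6/8
= 0.2500


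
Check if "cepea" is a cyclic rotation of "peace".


Word: "peace", Candidate: "cepea"
Method: check if candidate is substring of word+word
"peacepeace" contains "cepea"? Yes
Is rotation = Yes


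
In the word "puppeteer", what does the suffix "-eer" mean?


Suffix: -eer
Example: puppeteer = puppet + -eer
Meaning = one who is concerned with


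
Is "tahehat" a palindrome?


Word: "tahehat"
Reversed: "tahehat"
Forward == Backward? tahehat == tahehat
Palindrome = Yes


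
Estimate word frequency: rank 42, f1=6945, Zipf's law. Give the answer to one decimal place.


Zipf's law: f(r) = f(1) / r
f(1) = 6945
f(42) = 6945 / 42
= 165.4 occurrences


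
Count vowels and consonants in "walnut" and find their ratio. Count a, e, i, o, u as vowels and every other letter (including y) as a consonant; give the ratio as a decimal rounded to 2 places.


Word: "walnut"
Vowels (a,e,i,o,u): 2
Consonants: 4
Ratio = 2/4
= 0.50


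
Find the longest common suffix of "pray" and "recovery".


Word 1: "pray"
Word 2: "recovery"
Comparing from end:
  Pos -1: 'y' == 'y'
  Pos -2: 'a' != 'r' (stop)
LCS = "y" (length 1)


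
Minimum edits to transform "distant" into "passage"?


Word 1: "distant" (length 7)
Word 2: "passage" (length 7)
One optimal edit sequence (insert/delete/substitute each cost 1):
  1. substitute 'd' -> 'p'  (+1)
  2. substitute 'i' -> 'a'  (+1)
  3. keep 's'
  4. substitute 't' -> 's'  (+1)
  5. keep 'a'
  6. substitute 'n' -> 'g'  (+1)
  7. substitute 't' -> 'e'  (+1)
Total edit operations: 5
Edit distance = 5


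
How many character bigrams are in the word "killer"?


Word: "killer" (length 6)
Number of 2-grams = length - 2 + 1 = 6 - 2 + 1
= 5


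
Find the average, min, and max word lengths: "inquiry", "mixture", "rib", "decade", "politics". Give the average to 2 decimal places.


Lengths: "inquiry"=7, "mixture"=7, "rib"=3, "decade"=6, "politics"=8
Sum = 31, Count = 5
Average = 31/5 = 6.20
= avg=6.20, min=3, max=8


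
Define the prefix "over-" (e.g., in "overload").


Prefix: over-
Example: overload (over- + load)
Meaning = excessive


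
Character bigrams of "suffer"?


Word: "suffer" (length 6)
Number of bigrams = 6 - 2 + 1 = 5
  Position 0: "su"
  Position 1: "uf"
  Position 2: "ff"
  Position 3: "fe"
  Position 4: "er"
Bigrams = "su", "uf", "ff", "fe", "er"


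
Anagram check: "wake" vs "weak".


Word 1: "wake" → sorted: aekw
Word 2: "weak" → sorted: aekw
Same letters? aekw == aekw
Anagram = Yes


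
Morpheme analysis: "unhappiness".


Word: "unhappiness"
Morphemes: un- | happi | -ness
Each morpheme carries meaning
= 3 morphemes


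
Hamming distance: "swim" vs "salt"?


Comparing character by character (same length = 4):
  Pos 0: 's' vs 's' =
  Pos 1: 'w' vs 'a' !=
  Pos 2: 'i' vs 'l' !=
  Pos 3: 'm' vs 't' !=
Hamming distance = 3


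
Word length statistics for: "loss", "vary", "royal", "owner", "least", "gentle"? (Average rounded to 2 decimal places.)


Lengths: "loss"=4, "vary"=4, "royal"=5, "owner"=5, "least"=5, "gentle"=6
Sum = 29, Count = 6
Average = 29/6 = 4.83
= avg=4.83, min=4, max=6


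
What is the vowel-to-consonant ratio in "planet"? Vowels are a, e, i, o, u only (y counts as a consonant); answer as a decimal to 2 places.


Word: "planet"
Vowels (a,e,i,o,u): 2
Consonants: 4
Ratio = 2/4
= 0.50


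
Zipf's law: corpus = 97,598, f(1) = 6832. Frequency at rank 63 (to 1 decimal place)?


Zipf's law: f(r) = f(1) / r
f(1) = 6832
f(63) = 6832 / 63
= 108.4 occurrences


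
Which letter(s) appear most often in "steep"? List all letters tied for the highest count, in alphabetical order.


Word: "steep"
Letter counts:
  'e': 2
  'p': 1
  's': 1
  't': 1
Maximum count = 2
Most frequent = 'e' (2 times each)


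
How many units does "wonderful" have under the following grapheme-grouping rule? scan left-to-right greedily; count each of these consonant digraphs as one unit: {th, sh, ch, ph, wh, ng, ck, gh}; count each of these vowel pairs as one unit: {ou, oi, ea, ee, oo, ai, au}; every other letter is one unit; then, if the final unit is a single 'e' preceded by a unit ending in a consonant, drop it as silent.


Word: "wonderful" (9 letters)
Left-to-right scan:
  (1) 'w' (letter)
  (2) 'o' (letter)
  (3) 'n' (letter)
  (4) 'd' (letter)
  (5) 'e' (letter)
  (6) 'r' (letter)
  (7) 'f' (letter)
  (8) 'u' (letter)
  (9) 'l' (letter)
Units from scan: 9
Sound units = 9 units


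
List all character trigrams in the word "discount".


Word: "discount" (length 8)
Number of trigrams = 8 - 3 + 1 = 6
  Position 0: "dis"
  Position 1: "isc"
  Position 2: "sco"
  Position 3: "cou"
  Position 4: "oun"
  Position 5: "unt"
Trigrams = "dis", "isc", "sco", "cou", "oun", "unt"


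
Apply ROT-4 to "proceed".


Word: "proceed"
Shift: 4
Each letter → (letter + shift) mod 26:
  'p' (15) + 4 = 19 → 't'
  'r' (17) + 4 = 21 → 'v'
  'o' (14) + 4 = 18 → 's'
  'c' (2) + 4 = 6 → 'g'
  'e' (4) + 4 = 8 → 'i'
  'e' (4) + 4 = 8 → 'i'
  'd' (3) + 4 = 7 → 'h'
Result = "tvsgiih"


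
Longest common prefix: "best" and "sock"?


Word 1: "best"
Word 2: "sock"
Comparing from start:
  Pos 0: 'b' != 's' (stop)
LCP = "" (length 0)


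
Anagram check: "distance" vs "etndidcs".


Word 1: "distance" → sorted: acdeinst
Word 2: "etndidcs" → sorted: cddeinst
Same letters? acdeinst != cddeinst
Anagram = No


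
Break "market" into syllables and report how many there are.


Word: "market"
Syllable breakdown: mar · ket
Counting: 2 parts
= 2 syllables


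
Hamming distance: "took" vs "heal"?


Comparing character by character (same length = 4):
  Pos 0: 't' vs 'h' !=
  Pos 1: 'o' vs 'e' !=
  Pos 2: 'o' vs 'a' !=
  Pos 3: 'k' vs 'l' !=
Hamming distance = 4


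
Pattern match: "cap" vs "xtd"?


Pattern of "cap": [0, 1, 2]
Pattern of "xtd": [0, 1, 2]
Patterns match
Same pattern = Yes


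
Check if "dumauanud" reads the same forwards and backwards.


Word: "dumauanud"
Reversed: "dunauamud"
Forward == Backward? dumauanud != dunauamud
Palindrome = No


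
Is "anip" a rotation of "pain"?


Word: "pain", Candidate: "anip"
Method: check if candidate is substring of word+word
"painpain" contains "anip"? No
Is rotation = No


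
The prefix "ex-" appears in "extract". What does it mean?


Prefix: ex-
Example: extract = ex- + tract
Meaning = out / former


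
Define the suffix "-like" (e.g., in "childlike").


Suffix: -like
Example: childlike = child + -like
Meaning = resembling


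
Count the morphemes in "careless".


Word: "careless"
Morphemes: care / -less
Each morpheme carries meaning
= 2 morphemes


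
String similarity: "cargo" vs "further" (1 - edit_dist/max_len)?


Word 1: "cargo" (length 5)
Word 2: "further" (length 7)
One optimal edit sequence:
  1. substitute 'c' -> 'f'  (+1)
  2. substitute 'a' -> 'u'  (+1)
  3. keep 'r'
  4. insert 't'  (+1)
  5. insert 'h'  (+1)
  6. substitute 'g' -> 'e'  (+1)
  7. substitute 'o' -> 'r'  (+1)
Edit distance = 6
Max length = max(5, 7) = 7
Similarity = 1 - 6/7
= 0.1429


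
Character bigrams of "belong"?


Word: "belong" (length 6)
Number of bigrams = 6 - 2 + 1 = 5
  Position 0: "be"
  Position 1: "el"
  Position 2: "lo"
  Position 3: "on"
  Position 4: "ng"
Bigrams = "be", "el", "lo", "on", "ng"


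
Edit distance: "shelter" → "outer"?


Word 1: "shelter" (length 7)
Word 2: "outer" (length 5)
One optimal edit sequence (insert/delete/substitute each cost 1):
  1. delete 's'  (+1)
  2. delete 'h'  (+1)
  3. substitute 'e' -> 'o'  (+1)
  4. substitute 'l' -> 'u'  (+1)
  5. keep 't'
  6. keep 'e'
  7. keep 'r'
Total edit operations: 4
Edit distance = 4


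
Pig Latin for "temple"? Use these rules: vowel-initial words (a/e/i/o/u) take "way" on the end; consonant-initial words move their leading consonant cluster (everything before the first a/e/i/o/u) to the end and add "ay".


Word: "temple"
Starts with consonant(s) → move to end, add 'ay'
Consonant cluster: "t"
Pig Latin = "empletay"


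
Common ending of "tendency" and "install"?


Word 1: "tendency"
Word 2: "install"
Comparing from end:
  Pos -1: 'y' != 'l' (stop)
LCS = "" (length 0)


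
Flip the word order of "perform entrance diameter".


Original: "perform entrance diameter"
Words (1..n): perform | entrance | diameter
Reversed (n..1): diameter | entrance | perform
Result = "diameter entrance perform"


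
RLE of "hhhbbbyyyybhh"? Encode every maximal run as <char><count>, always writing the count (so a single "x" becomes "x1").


String: "hhhbbbyyyybhh"
Scanning for consecutive runs:
  'h' x 3
  'b' x 3
  'y' x 4
  'b' x 1
  'h' x 2
RLE = "h3b3y4b1h2"


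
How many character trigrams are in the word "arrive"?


Word: "arrive" (length 6)
Number of 3-grams = length - 3 + 1 = 6 - 3 + 1
= 4


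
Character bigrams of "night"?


Word: "night" (length 5)
Number of bigrams = 5 - 2 + 1 = 4
  Position 0: "ni"
  Position 1: "ig"
  Position 2: "gh"
  Position 3: "ht"
Bigrams = "ni", "ig", "gh", "ht"


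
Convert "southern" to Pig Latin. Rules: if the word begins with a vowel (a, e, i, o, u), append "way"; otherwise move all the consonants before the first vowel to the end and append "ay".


Word: "southern"
Starts with consonant(s) → move to end, add 'ay'
Consonant cluster: "s"
Pig Latin = "outhernsay"


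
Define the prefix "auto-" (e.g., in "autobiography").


Prefix: auto-
Example: autobiography = auto- + biography
Meaning = self


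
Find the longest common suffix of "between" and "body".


Word 1: "between"
Word 2: "body"
Comparing from end:
  Pos -1: 'n' != 'y' (stop)
LCS = "" (length 0)


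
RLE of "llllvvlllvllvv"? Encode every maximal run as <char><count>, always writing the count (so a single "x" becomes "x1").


String: "llllvvlllvllvv"
Scanning for consecutive runs:
  'l' x 4
  'v' x 2
  'l' x 3
  'v' x 1
  'l' x 2
  'v' x 2
RLE = "l4v2l3v1l2v2"


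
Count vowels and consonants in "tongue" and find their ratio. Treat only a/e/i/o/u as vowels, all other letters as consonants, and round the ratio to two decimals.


Word: "tongue"
Vowels (a,e,i,o,u): 3
Consonants: 3
Ratio = 3/3
= 1.00


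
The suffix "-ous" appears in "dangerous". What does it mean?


Suffix: -ous
Example: dangerous (danger + -ous)
Meaning = having quality of


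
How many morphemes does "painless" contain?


Word: "painless"
Morphemes: pain / -less
Each morpheme carries meaning
= 2 morphemes


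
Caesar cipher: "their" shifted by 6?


Word: "their"
Shift: 6
Each letter → (letter + shift) mod 26:
  't' (19) + 6 = 25 → 'z'
  'h' (7) + 6 = 13 → 'n'
  'e' (4) + 6 = 10 → 'k'
  'i' (8) + 6 = 14 → 'o'
  'r' (17) + 6 = 23 → 'x'
Result = "znkox"


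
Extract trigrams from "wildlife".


Word: "wildlife" (length 8)
Number of trigrams = 8 - 3 + 1 = 6
  Position 0: "wil"
  Position 1: "ild"
  Position 2: "ldl"
  Position 3: "dli"
  Position 4: "lif"
  Position 5: "ife"
Trigrams = "wil", "ild", "ldl", "dli", "lif", "ife"


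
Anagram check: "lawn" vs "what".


Word 1: "lawn" → sorted: alnw
Word 2: "what" → sorted: ahtw
Same letters? alnw != ahtw
Anagram = No


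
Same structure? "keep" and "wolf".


Pattern of "keep": [0, 1, 1, 2]
Pattern of "wolf": [0, 1, 2, 3]
Patterns do not match
Same pattern = No


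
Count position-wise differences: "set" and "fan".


Comparing character by character (same length = 3):
  Pos 0: 's' vs 'f' !=
  Pos 1: 'e' vs 'a' !=
  Pos 2: 't' vs 'n' !=
Hamming distance = 3


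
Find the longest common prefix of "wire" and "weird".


Word 1: "wire"
Word 2: "weird"
Comparing from start:
  Pos 0: 'w' == 'w'
  Pos 1: 'i' != 'e' (stop)
LCP = "w" (length 1)


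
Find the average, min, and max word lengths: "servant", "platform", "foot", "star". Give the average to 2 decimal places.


Lengths: "servant"=7, "platform"=8, "foot"=4, "star"=4
Sum = 23, Count = 4
Average = 23/4 = 5.75
= avg=5.75, min=4, max=8


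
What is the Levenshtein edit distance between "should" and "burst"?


Word 1: "should" (length 6)
Word 2: "burst" (length 5)
One optimal edit sequence (insert/delete/substitute each cost 1):
  1. delete 's'  (+1)
  2. substitute 'h' -> 'b'  (+1)
  3. substitute 'o' -> 'u'  (+1)
  4. substitute 'u' -> 'r'  (+1)
  5. substitute 'l' -> 's'  (+1)
  6. substitute 'd' -> 't'  (+1)
Total edit operations: 6
Edit distance = 6


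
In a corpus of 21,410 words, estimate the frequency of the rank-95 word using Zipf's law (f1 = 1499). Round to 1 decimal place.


Zipf's law: f(r) = f(1) / r
f(1) = 1499
f(95) = 1499 / 95
= 15.8 occurrences


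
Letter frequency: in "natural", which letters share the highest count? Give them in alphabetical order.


Word: "natural"
Letter counts:
  'a': 2
  'l': 1
  'n': 1
  'r': 1
  't': 1
  'u': 1
Maximum count = 2
Most frequent = 'a' (2 times each)


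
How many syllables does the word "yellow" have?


Word: "yellow"
Syllable breakdown: yel · low
Counting: 2 parts
= 2 syllables


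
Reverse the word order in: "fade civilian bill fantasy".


Original: "fade civilian bill fantasy"
Words (1..n): fade | civilian | bill | fantasy
Reversed (n..1): fantasy | bill | civilian | fade
Result = "fantasy bill civilian fade"


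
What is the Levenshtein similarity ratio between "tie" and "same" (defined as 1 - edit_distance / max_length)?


Word 1: "tie" (length 3)
Word 2: "same" (length 4)
One optimal edit sequence:
  1. insert 's'  (+1)
  2. substitute 't' -> 'a'  (+1)
  3. substitute 'i' -> 'm'  (+1)
  4. keep 'e'
Edit distance = 3
Max length = max(3, 4) = 4
Similarity = 1 - 3/4
= 0.2500


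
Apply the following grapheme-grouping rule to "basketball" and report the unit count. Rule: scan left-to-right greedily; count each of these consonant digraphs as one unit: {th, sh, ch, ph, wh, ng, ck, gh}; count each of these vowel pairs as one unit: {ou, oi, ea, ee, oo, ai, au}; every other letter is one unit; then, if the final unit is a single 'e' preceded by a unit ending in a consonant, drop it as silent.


Word: "basketball" (10 letters)
Left-to-right scan:
  (1) 'b' (letter)
  (2) 'a' (letter)
  (3) 's' (letter)
  (4) 'k' (letter)
  (5) 'e' (letter)
  (6) 't' (letter)
  (7) 'b' (letter)
  (8) 'a' (letter)
  (9) 'l' (letter)
  (10) 'l' (letter)
Units from scan: 10
Sound units = 10 units


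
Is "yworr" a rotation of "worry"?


Word: "worry", Candidate: "yworr"
Method: check if candidate is substring of word+word
"worryworry" contains "yworr"? Yes
Is rotation = Yes


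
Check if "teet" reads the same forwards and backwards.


Word: "teet"
Reversed: "teet"
Forward == Backward? teet == teet
Palindrome = Yes


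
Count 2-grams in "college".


Word: "college" (length 7)
Number of 2-grams = length - 2 + 1 = 7 - 2 + 1
= 6


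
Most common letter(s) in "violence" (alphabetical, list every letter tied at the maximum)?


Word: "violence"
Letter counts:
  'c': 1
  'e': 2
  'i': 1
  'l': 1
  'n': 1
  'o': 1
  'v': 1
Maximum count = 2
Most frequent = 'e' (2 times each)


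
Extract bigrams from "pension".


Word: "pension" (length 7)
Number of bigrams = 7 - 2 + 1 = 6
  Position 0: "pe"
  Position 1: "en"
  Position 2: "ns"
  Position 3: "si"
  Position 4: "io"
  Position 5: "on"
Bigrams = "pe", "en", "ns", "si", "io", "on"


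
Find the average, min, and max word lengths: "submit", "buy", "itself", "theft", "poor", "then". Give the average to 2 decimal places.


Lengths: "submit"=6, "buy"=3, "itself"=6, "theft"=5, "poor"=4, "then"=4
Sum = 28, Count = 6
Average = 28/6 = 4.67
= avg=4.67, min=3, max=6


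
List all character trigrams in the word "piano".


Word: "piano" (length 5)
Number of trigrams = 5 - 3 + 1 = 3
  Position 0: "pia"
  Position 1: "ian"
  Position 2: "ano"
Trigrams = "pia", "ian", "ano"


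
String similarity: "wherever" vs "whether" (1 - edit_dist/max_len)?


Word 1: "wherever" (length 8)
Word 2: "whether" (length 7)
One optimal edit sequence:
  1. keep 'w'
  2. keep 'h'
  3. keep 'e'
  4. delete 'r'  (+1)
  5. substitute 'e' -> 't'  (+1)
  6. substitute 'v' -> 'h'  (+1)
  7. keep 'e'
  8. keep 'r'
Edit distance = 3
Max length = max(8, 7) = 8
Similarity = 1 - 3/8
= 0.6250


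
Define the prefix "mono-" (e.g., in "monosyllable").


Prefix: mono-
Example: monosyllable (mono- + syllable)
Meaning = one


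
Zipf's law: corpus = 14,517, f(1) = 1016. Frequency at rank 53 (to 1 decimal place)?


Zipf's law: f(r) = f(1) / r
f(1) = 1016
f(53) = 1016 / 53
= 19.2 occurrences


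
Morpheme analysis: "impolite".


Word: "impolite"
Morphemes: im- / polite
Each morpheme carries meaning
= 2 morphemes


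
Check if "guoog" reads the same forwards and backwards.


Word: "guoog"
Reversed: "gooug"
Forward == Backward? guoog != gooug
Palindrome = No


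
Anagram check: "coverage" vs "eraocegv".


Word 1: "coverage" → sorted: aceegorv
Word 2: "eraocegv" → sorted: aceegorv
Same letters? aceegorv == aceegorv
Anagram = Yes


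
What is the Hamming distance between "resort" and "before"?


Comparing character by character (same length = 6):
  Pos 0: 'r' vs 'b' !=
  Pos 1: 'e' vs 'e' =
  Pos 2: 's' vs 'f' !=
  Pos 3: 'o' vs 'o' =
  Pos 4: 'r' vs 'r' =
  Pos 5: 't' vs 'e' !=
Hamming distance = 3


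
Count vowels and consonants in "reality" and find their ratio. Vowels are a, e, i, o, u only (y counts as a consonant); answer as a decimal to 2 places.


Word: "reality"
Vowels (a,e,i,o,u): 3
Consonants: 4
Ratio = 3/4
= 0.75


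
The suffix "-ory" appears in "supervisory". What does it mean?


Suffix: -ory
As in: supervisory -> supervise + -ory, with a spelling change
Meaning = relating to / place for


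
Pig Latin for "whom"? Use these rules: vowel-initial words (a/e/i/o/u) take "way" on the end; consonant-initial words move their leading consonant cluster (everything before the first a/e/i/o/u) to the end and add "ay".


Word: "whom"
Starts with consonant(s) → move to end, add 'ay'
Consonant cluster: "wh"
Pig Latin = "omwhay"


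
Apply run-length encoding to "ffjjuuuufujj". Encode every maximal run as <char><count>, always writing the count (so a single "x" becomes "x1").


String: "ffjjuuuufujj"
Scanning for consecutive runs:
  'f' x 2
  'j' x 2
  'u' x 4
  'f' x 1
  'u' x 1
  'j' x 2
RLE = "f2j2u4f1u1j2"


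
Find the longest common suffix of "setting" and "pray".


Word 1: "setting"
Word 2: "pray"
Comparing from end:
  Pos -1: 'g' != 'y' (stop)
LCS = "" (length 0)


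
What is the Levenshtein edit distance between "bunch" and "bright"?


Word 1: "bunch" (length 5)
Word 2: "bright" (length 6)
One optimal edit sequence (insert/delete/substitute each cost 1):
  1. keep 'b'
  2. substitute 'u' -> 'r'  (+1)
  3. substitute 'n' -> 'i'  (+1)
  4. substitute 'c' -> 'g'  (+1)
  5. keep 'h'
  6. insert 't'  (+1)
Total edit operations: 4
Edit distance = 4


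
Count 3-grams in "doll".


Word: "doll" (length 4)
Number of 3-grams = length - 3 + 1 = 4 - 3 + 1
= 2


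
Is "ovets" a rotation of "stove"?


Word: "stove", Candidate: "ovets"
Method: check if candidate is substring of word+word
"stovestove" contains "ovets"? No
Is rotation = No


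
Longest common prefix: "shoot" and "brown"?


Word 1: "shoot"
Word 2: "brown"
Comparing from start:
  Pos 0: 's' != 'b' (stop)
LCP = "" (length 0)


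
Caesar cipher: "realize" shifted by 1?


Word: "realize"
Shift: 1
Each letter → (letter + shift) mod 26:
  'r' (17) + 1 = 18 → 's'
  'e' (4) + 1 = 5 → 'f'
  'a' (0) + 1 = 1 → 'b'
  'l' (11) + 1 = 12 → 'm'
  'i' (8) + 1 = 9 → 'j'
  'z' (25) + 1 = 0 → 'a'
  'e' (4) + 1 = 5 → 'f'
Result = "sfbmjaf"


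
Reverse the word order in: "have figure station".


Original: "have figure station"
Words (1..n): have | figure | station
Reversed (n..1): station | figure | have
Result = "station figure have"


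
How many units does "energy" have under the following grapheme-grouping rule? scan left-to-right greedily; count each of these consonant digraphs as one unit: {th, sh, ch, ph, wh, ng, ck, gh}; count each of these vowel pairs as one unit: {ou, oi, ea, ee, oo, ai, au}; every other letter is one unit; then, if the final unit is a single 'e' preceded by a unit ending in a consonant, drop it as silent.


Word: "energy" (6 letters)
Left-to-right scan:
  1. 'e' (letter)
  2. 'n' (letter)
  3. 'e' (letter)
  4. 'r' (letter)
  5. 'g' (letter)
  6. 'y' (letter)
Units from scan: 6
Sound units = 6 units
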